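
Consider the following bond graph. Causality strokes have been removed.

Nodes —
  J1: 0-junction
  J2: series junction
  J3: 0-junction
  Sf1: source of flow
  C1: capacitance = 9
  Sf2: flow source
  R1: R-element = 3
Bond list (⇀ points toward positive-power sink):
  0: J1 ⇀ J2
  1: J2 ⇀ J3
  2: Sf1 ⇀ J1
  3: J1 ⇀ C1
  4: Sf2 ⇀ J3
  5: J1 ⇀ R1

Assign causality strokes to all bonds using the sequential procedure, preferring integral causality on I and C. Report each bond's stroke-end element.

β2 stroke→Sf1  (Sf1: flow source, stroke at near end)
β4 stroke→Sf2  (source Sf2 imposes f)
β1 stroke→J3  (J3: last free bond brings effort in)
β0 stroke→J2  (common-f at J2 fixed by 1)
β3 stroke→J1  (C1 integral (e out))
β5 stroke→R1  (J1 effort already set via bond 3)

β0 stroke→J2
β1 stroke→J3
β2 stroke→Sf1
β3 stroke→J1
β4 stroke→Sf2
β5 stroke→R1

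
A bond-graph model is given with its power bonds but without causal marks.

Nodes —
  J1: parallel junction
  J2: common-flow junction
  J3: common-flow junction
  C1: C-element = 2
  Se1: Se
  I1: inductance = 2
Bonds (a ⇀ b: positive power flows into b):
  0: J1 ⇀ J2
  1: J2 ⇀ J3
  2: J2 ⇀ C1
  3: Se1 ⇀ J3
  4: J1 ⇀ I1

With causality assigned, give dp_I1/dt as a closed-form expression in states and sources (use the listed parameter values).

#3 stroke at J3  (Se1 fixes effort; stroke away)
#1 stroke at J2  (J3: last free bond brings flow in)
#2 stroke at J2  (C1 integral (e out))
#0 stroke at J1  (closing 1-jn rule on J2)
#4 stroke at I1  (J1: bond 0 brought effort, rest push out)

dp_I1/dt = -E_Se1 + q_C1/2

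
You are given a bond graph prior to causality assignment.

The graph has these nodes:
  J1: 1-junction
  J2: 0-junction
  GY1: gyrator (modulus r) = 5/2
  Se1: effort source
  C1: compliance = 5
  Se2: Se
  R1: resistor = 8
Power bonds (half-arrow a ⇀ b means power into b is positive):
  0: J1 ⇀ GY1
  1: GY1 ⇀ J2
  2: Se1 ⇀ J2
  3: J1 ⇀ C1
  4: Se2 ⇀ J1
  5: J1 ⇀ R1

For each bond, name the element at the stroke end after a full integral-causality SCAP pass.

#0 |GY1
#1 |GY1
#2 |J2
#3 |J1
#4 |J1
#5 |J1

β2 |J2  (Se1 (Se) sets effort on bond)
β4 |J1  (Se2 (Se) sets effort on bond)
β1 |GY1  (J2 effort already set via bond 2)
β0 |GY1  (GY GY1: same side as bond 1)
β3 |J1  (common-f at J1 fixed by 0)
β5 |J1  (common-f at J1 fixed by 0)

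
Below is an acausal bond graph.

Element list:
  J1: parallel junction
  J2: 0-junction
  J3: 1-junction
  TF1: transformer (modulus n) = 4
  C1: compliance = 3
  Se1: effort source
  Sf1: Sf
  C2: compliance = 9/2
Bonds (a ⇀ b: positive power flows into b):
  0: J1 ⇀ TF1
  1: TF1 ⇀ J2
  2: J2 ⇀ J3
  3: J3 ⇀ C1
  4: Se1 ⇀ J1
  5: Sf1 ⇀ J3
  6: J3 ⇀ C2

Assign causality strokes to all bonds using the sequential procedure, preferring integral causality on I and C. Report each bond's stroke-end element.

b4 |J1  (Se1 fixes effort; stroke away)
b5 |Sf1  (source Sf1 imposes f)
b0 |TF1  (0-jn J1 has e-setter on 4)
b2 |J3  (common-f at J3 fixed by 5)
b3 |J3  (common-f at J3 fixed by 5)
b6 |J3  (common-f at J3 fixed by 5)
b1 |J2  (TF TF1: opposite of bond 0)

bond 0 |TF1
bond 1 |J2
bond 2 |J3
bond 3 |J3
bond 4 |J1
bond 5 |Sf1
bond 6 |J3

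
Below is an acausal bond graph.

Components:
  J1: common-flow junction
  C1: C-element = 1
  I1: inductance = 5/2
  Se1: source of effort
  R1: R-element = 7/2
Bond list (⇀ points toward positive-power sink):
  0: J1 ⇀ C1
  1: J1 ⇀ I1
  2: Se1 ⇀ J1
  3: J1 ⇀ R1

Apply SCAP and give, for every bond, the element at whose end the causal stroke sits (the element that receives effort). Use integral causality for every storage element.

b2 stroke→J1  (Se1: effort source, stroke at far end)
b0 stroke→J1  (C1 integral (e out))
b1 stroke→I1  (prefer integral on I1)
b3 stroke→J1  (common-f at J1 fixed by 1)

β0 stroke at J1
β1 stroke at I1
β2 stroke at J1
β3 stroke at J1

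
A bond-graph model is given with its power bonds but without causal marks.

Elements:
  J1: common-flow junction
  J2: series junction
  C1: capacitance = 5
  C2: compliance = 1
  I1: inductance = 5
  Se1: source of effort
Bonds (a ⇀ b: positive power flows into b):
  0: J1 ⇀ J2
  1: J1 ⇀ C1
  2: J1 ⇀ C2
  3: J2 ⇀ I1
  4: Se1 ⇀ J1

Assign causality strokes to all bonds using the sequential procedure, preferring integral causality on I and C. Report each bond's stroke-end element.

β0 |J2
β1 |J1
β2 |J1
β3 |I1
β4 |J1

β4 |J1  (source Se1 imposes e)
β1 |J1  (C1 integral (e out))
β2 |J1  (C2 outputs effort q/C2)
β0 |J2  (J1 needs exactly one f-in)
β3 |I1  (closing 1-jn rule on J2)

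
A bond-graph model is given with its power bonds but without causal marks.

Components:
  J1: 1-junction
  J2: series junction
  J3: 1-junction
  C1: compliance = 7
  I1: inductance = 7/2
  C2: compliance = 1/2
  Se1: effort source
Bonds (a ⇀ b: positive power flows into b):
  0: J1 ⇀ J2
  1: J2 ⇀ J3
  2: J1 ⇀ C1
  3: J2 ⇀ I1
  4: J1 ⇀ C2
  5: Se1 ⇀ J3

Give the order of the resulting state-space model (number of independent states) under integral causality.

β5 |J3  (Se1: effort source, stroke at far end)
β1 |J2  (closing 1-jn rule on J3)
β2 |J1  (prefer integral on C1)
β3 |I1  (I1 integral (f out))
β0 |J2  (J2: bond 3 brought flow, rest push out)
β4 |J1  (1-jn J1 has f-setter on 0)

3  (C1, C2, I1 all integral)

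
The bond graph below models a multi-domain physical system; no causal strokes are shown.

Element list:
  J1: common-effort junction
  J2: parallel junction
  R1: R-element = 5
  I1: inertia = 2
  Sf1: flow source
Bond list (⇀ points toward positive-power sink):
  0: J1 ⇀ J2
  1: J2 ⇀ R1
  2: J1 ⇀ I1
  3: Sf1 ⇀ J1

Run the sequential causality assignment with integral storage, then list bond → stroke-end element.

b3 →Sf1  (source Sf1 imposes f)
b2 →I1  (I1 integral (f out))
b0 →J1  (J1: last free bond brings effort in)
b1 →J2  (only one effort-in slot at J2)

bond 0 →J1
bond 1 →J2
bond 2 →I1
bond 3 →Sf1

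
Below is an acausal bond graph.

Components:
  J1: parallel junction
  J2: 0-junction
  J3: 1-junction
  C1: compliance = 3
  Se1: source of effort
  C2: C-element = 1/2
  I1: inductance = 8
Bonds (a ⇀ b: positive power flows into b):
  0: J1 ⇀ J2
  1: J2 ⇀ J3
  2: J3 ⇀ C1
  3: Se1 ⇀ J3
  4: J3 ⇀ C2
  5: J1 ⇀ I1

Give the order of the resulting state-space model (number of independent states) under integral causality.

3  (C1, C2, I1 all integral)

β3 stroke→J3  (source Se1 imposes e)
β2 stroke→J3  (prefer integral on C1)
β4 stroke→J3  (prefer integral on C2)
β1 stroke→J2  (only one flow-in slot at J3)
β0 stroke→J1  (J2 effort already set via bond 1)
β5 stroke→I1  (common-e at J1 fixed by 0)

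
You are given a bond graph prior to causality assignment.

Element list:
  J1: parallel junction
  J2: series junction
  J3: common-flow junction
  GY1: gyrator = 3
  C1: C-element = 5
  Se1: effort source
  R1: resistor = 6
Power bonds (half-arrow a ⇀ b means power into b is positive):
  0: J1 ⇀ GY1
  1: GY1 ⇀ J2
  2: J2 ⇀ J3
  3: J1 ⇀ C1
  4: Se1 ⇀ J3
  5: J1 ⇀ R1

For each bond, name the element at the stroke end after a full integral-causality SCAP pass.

bond 4 stroke at J3  (Se1 (Se) sets effort on bond)
bond 2 stroke at J2  (closing 1-jn rule on J3)
bond 1 stroke at GY1  (J2 needs exactly one f-in)
bond 0 stroke at GY1  (GY1: gyrator matches bond 1)
bond 3 stroke at J1  (C1 integral (e out))
bond 5 stroke at R1  (0-jn J1 has e-setter on 3)

β0 |GY1
β1 |GY1
β2 |J2
β3 |J1
β4 |J3
β5 |R1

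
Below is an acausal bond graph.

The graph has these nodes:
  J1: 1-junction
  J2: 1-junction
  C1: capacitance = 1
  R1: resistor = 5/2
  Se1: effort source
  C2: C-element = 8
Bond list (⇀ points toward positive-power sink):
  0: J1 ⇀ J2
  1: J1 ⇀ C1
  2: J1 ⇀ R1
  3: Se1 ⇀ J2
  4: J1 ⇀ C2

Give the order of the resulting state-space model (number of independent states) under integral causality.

β3 stroke at J2  (Se1: effort source, stroke at far end)
β0 stroke at J1  (closing 1-jn rule on J2)
β1 stroke at J1  (C1: C, integral causality)
β4 stroke at J1  (C2 outputs effort q/C2)
β2 stroke at R1  (J1: last free bond brings flow in)

2  (C1, C2 all integral)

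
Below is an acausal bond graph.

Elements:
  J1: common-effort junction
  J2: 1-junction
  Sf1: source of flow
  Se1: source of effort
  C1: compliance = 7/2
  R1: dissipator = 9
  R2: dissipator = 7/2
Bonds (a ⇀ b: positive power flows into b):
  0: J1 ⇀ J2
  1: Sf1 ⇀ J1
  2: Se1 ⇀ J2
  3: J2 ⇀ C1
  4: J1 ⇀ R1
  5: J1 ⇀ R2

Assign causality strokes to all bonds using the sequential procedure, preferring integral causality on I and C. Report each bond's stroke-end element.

#0 stroke→J1
#1 stroke→Sf1
#2 stroke→J2
#3 stroke→J2
#4 stroke→R1
#5 stroke→R2

bond 1 |Sf1  (Sf1 fixes flow; stroke at Sf1)
bond 2 |J2  (Se1: effort source, stroke at far end)
bond 3 |J2  (C1: C, integral causality)
bond 0 |J1  (only one flow-in slot at J2)
bond 4 |R1  (0-jn J1 has e-setter on 0)
bond 5 |R2  (J1 effort already set via bond 0)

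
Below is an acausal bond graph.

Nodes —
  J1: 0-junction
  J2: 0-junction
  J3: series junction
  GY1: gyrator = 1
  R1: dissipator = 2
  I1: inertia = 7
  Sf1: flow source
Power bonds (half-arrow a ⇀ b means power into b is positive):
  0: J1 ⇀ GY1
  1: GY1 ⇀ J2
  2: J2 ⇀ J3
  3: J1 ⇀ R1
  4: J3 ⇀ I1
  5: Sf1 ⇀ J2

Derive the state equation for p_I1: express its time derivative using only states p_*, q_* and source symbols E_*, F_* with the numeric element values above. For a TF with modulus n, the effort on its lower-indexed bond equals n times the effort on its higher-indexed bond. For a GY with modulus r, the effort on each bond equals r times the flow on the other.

dp_I1/dt = F_Sf1/2 - p_I1/14

#5 stroke at Sf1  (Sf1: flow source, stroke at near end)
#4 stroke at I1  (prefer integral on I1)
#2 stroke at J3  (J3: bond 4 brought flow, rest push out)
#1 stroke at J2  (J2: last free bond brings effort in)
#0 stroke at J1  (GY1: gyrator matches bond 1)
#3 stroke at R1  (J1 effort already set via bond 0)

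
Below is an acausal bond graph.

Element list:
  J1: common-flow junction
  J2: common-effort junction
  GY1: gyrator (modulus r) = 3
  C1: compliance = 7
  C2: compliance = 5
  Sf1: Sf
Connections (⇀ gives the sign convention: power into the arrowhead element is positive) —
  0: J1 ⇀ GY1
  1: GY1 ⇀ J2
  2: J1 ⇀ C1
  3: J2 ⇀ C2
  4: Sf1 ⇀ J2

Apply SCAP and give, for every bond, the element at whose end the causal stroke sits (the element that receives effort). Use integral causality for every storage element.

b0 stroke→GY1
b1 stroke→GY1
b2 stroke→J1
b3 stroke→J2
b4 stroke→Sf1

#4 →Sf1  (Sf1 fixes flow; stroke at Sf1)
#2 →J1  (prefer integral on C1)
#0 →GY1  (J1 needs exactly one f-in)
#1 →GY1  (GY1 both-in/both-out from 0)
#3 →J2  (closing 0-jn rule on J2)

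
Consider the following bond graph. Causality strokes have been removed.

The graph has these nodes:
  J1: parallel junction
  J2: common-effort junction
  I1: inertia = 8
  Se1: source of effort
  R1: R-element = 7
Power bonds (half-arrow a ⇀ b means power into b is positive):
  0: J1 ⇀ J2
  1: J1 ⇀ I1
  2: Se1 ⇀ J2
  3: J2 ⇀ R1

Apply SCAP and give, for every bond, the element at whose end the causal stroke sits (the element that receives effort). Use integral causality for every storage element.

b0 stroke at J1
b1 stroke at I1
b2 stroke at J2
b3 stroke at R1

bond 2 stroke→J2  (Se1: effort source, stroke at far end)
bond 0 stroke→J1  (J2 effort already set via bond 2)
bond 3 stroke→R1  (0-jn J2 has e-setter on 2)
bond 1 stroke→I1  (common-e at J1 fixed by 0)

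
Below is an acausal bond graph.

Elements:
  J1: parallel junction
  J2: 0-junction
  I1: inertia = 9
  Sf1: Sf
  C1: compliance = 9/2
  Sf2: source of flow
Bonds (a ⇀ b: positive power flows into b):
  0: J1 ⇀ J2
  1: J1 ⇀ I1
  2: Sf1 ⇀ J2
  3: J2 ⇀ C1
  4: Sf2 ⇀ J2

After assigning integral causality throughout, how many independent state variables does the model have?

2  (C1, I1 all integral)

b2 →Sf1  (Sf1 (Sf) sets flow on bond)
b4 →Sf2  (Sf2 fixes flow; stroke at Sf2)
b1 →I1  (I1 outputs flow p/I1)
b0 →J1  (only one effort-in slot at J1)
b3 →J2  (closing 0-jn rule on J2)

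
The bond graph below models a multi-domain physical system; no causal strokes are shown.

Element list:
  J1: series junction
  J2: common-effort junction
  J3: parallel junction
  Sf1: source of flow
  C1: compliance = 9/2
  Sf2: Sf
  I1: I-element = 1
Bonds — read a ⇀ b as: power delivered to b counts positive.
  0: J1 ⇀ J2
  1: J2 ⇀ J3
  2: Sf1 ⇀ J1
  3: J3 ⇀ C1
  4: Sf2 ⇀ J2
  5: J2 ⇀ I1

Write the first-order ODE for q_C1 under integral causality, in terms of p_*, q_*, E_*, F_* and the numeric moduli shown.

#2 stroke→Sf1  (source Sf1 imposes f)
#4 stroke→Sf2  (Sf2 fixes flow; stroke at Sf2)
#0 stroke→J1  (1-jn J1 has f-setter on 2)
#3 stroke→J3  (C1 integral (e out))
#1 stroke→J2  (J3: bond 3 brought effort, rest push out)
#5 stroke→I1  (J2 effort already set via bond 1)

dq_C1/dt = F_Sf1 + F_Sf2 - p_I1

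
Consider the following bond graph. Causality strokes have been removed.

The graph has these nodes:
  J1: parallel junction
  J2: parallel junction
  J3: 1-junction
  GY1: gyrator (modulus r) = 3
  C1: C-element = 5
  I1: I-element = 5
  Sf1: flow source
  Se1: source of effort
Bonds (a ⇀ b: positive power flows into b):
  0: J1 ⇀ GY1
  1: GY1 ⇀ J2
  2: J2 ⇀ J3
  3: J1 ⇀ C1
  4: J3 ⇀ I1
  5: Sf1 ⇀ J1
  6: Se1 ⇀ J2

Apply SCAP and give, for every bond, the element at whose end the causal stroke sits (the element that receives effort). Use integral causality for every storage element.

bond 5 stroke at Sf1  (Sf1: flow source, stroke at near end)
bond 6 stroke at J2  (source Se1 imposes e)
bond 1 stroke at GY1  (J2 effort already set via bond 6)
bond 2 stroke at J3  (J2 effort already set via bond 6)
bond 4 stroke at I1  (J3: last free bond brings flow in)
bond 0 stroke at GY1  (GY GY1: same side as bond 1)
bond 3 stroke at J1  (J1: last free bond brings effort in)

β0 stroke at GY1
β1 stroke at GY1
β2 stroke at J3
β3 stroke at J1
β4 stroke at I1
β5 stroke at Sf1
β6 stroke at J2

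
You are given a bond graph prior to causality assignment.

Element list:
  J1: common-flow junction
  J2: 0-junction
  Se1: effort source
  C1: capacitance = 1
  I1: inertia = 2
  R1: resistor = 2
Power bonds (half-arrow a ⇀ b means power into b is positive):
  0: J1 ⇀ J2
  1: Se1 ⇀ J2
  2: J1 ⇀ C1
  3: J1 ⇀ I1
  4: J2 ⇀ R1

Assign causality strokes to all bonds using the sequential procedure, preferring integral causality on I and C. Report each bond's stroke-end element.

b1 |J2  (source Se1 imposes e)
b0 |J1  (0-jn J2 has e-setter on 1)
b4 |R1  (common-e at J2 fixed by 1)
b2 |J1  (C1: C, integral causality)
b3 |I1  (J1 needs exactly one f-in)

b0 stroke at J1
b1 stroke at J2
b2 stroke at J1
b3 stroke at I1
b4 stroke at R1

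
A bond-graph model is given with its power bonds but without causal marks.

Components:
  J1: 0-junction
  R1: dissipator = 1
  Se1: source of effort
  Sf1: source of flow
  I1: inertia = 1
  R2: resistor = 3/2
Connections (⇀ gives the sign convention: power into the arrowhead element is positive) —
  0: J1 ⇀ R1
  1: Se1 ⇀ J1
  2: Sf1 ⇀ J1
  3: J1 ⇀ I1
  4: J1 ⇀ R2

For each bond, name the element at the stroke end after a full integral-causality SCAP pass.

β0 stroke→R1
β1 stroke→J1
β2 stroke→Sf1
β3 stroke→I1
β4 stroke→R2

β1 |J1  (Se1 fixes effort; stroke away)
β2 |Sf1  (source Sf1 imposes f)
β0 |R1  (J1: bond 1 brought effort, rest push out)
β3 |I1  (J1: bond 1 brought effort, rest push out)
β4 |R2  (common-e at J1 fixed by 1)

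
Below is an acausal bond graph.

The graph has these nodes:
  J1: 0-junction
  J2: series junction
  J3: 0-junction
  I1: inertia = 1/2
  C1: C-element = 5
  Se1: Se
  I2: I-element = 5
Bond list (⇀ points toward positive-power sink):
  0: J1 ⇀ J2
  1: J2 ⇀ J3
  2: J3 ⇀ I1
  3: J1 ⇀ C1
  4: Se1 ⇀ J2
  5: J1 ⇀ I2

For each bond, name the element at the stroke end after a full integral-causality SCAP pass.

#4 →J2  (source Se1 imposes e)
#2 →I1  (prefer integral on I1)
#1 →J3  (J3: last free bond brings effort in)
#0 →J2  (J2: bond 1 brought flow, rest push out)
#3 →J1  (C1: C, integral causality)
#5 →I2  (J1 effort already set via bond 3)

#0 stroke at J2
#1 stroke at J3
#2 stroke at I1
#3 stroke at J1
#4 stroke at J2
#5 stroke at I2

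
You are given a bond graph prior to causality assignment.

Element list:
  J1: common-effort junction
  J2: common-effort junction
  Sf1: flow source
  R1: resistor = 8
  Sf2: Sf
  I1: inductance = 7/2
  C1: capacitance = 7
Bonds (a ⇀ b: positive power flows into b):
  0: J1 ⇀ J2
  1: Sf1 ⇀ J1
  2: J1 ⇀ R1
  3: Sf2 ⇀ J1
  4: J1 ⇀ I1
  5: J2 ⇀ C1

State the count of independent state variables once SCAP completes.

bond 1 stroke→Sf1  (Sf1 fixes flow; stroke at Sf1)
bond 3 stroke→Sf2  (Sf2 (Sf) sets flow on bond)
bond 4 stroke→I1  (I1: I, integral causality)
bond 5 stroke→J2  (prefer integral on C1)
bond 0 stroke→J1  (0-jn J2 has e-setter on 5)
bond 2 stroke→R1  (0-jn J1 has e-setter on 0)

2  (C1, I1 all integral)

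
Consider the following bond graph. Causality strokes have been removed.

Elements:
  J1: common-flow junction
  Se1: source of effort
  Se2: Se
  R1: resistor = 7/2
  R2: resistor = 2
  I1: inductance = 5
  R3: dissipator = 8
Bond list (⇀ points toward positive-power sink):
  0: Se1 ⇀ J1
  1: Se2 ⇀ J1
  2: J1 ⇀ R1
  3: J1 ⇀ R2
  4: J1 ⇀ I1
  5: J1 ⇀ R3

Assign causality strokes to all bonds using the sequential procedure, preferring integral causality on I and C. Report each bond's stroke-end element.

b0 |J1  (Se1 (Se) sets effort on bond)
b1 |J1  (source Se2 imposes e)
b4 |I1  (I1 integral (f out))
b2 |J1  (J1: bond 4 brought flow, rest push out)
b3 |J1  (1-jn J1 has f-setter on 4)
b5 |J1  (common-f at J1 fixed by 4)

#0 stroke at J1
#1 stroke at J1
#2 stroke at J1
#3 stroke at J1
#4 stroke at I1
#5 stroke at J1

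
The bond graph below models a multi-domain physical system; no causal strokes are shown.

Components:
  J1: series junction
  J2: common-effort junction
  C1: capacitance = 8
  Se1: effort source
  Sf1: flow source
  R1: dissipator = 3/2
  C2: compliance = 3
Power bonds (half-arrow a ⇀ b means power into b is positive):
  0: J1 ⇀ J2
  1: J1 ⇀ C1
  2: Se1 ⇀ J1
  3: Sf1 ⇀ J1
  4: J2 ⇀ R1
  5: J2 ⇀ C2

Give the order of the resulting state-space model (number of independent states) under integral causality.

2  (C1, C2 all integral)

β2 stroke at J1  (Se1: effort source, stroke at far end)
β3 stroke at Sf1  (Sf1 fixes flow; stroke at Sf1)
β0 stroke at J1  (J1: bond 3 brought flow, rest push out)
β1 stroke at J1  (common-f at J1 fixed by 3)
β5 stroke at J2  (C2 outputs effort q/C2)
β4 stroke at R1  (J2 effort already set via bond 5)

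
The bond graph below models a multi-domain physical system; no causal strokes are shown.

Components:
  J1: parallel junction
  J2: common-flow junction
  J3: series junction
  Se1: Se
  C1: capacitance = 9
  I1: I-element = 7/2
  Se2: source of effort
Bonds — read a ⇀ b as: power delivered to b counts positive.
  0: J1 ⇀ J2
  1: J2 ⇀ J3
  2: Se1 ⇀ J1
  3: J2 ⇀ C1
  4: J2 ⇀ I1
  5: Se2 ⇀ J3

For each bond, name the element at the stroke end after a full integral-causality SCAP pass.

b2 |J1  (Se1 (Se) sets effort on bond)
b5 |J3  (Se2: effort source, stroke at far end)
b0 |J2  (J1: bond 2 brought effort, rest push out)
b1 |J2  (J3 needs exactly one f-in)
b3 |J2  (C1: C, integral causality)
b4 |I1  (J2: last free bond brings flow in)

β0 stroke→J2
β1 stroke→J2
β2 stroke→J1
β3 stroke→J2
β4 stroke→I1
β5 stroke→J3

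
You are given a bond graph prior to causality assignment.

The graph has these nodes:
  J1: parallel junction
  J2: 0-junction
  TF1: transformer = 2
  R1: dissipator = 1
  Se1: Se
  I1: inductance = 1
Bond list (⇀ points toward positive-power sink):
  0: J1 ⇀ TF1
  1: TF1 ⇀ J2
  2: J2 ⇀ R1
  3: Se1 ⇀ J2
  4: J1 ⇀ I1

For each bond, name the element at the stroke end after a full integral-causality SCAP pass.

b0 |J1
b1 |TF1
b2 |R1
b3 |J2
b4 |I1

#3 →J2  (source Se1 imposes e)
#1 →TF1  (J2: bond 3 brought effort, rest push out)
#2 →R1  (J2 effort already set via bond 3)
#0 →J1  (through TF1, causality passes straight; one stroke at TF1)
#4 →I1  (J1: bond 0 brought effort, rest push out)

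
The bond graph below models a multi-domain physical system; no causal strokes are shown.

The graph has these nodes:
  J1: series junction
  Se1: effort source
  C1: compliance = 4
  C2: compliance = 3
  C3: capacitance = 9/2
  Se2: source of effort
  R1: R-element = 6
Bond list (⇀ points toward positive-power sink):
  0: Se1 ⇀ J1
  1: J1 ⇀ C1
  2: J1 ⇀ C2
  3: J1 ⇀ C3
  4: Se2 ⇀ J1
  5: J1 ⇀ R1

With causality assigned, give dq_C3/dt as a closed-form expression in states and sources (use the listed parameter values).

dq_C3/dt = E_Se1/6 + E_Se2/6 - q_C1/24 - q_C2/18 - q_C3/27

β0 →J1  (Se1 fixes effort; stroke away)
β4 →J1  (Se2 (Se) sets effort on bond)
β1 →J1  (C1: C, integral causality)
β2 →J1  (prefer integral on C2)
β3 →J1  (C3: C, integral causality)
β5 →R1  (only one flow-in slot at J1)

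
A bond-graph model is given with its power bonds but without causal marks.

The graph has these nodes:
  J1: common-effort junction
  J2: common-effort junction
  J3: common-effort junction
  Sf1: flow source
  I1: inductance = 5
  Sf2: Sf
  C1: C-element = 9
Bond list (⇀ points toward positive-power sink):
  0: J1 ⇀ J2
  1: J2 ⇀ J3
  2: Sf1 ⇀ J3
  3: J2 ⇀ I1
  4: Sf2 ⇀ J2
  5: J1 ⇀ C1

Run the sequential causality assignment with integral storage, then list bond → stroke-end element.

β2 stroke→Sf1  (source Sf1 imposes f)
β4 stroke→Sf2  (Sf2: flow source, stroke at near end)
β1 stroke→J3  (closing 0-jn rule on J3)
β3 stroke→I1  (I1 integral (f out))
β0 stroke→J2  (only one effort-in slot at J2)
β5 stroke→J1  (J1: last free bond brings effort in)

#0 |J2
#1 |J3
#2 |Sf1
#3 |I1
#4 |Sf2
#5 |J1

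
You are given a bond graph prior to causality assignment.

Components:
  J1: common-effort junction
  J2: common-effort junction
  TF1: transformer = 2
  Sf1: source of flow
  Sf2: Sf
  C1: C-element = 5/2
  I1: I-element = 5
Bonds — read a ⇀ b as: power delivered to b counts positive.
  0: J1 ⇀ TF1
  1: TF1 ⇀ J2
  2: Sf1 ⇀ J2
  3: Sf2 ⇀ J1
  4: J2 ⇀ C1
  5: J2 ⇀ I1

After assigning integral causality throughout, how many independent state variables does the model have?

bond 2 stroke→Sf1  (source Sf1 imposes f)
bond 3 stroke→Sf2  (Sf2 (Sf) sets flow on bond)
bond 0 stroke→J1  (closing 0-jn rule on J1)
bond 1 stroke→TF1  (TF TF1: opposite of bond 0)
bond 4 stroke→J2  (prefer integral on C1)
bond 5 stroke→I1  (J2 effort already set via bond 4)

2  (C1, I1 all integral)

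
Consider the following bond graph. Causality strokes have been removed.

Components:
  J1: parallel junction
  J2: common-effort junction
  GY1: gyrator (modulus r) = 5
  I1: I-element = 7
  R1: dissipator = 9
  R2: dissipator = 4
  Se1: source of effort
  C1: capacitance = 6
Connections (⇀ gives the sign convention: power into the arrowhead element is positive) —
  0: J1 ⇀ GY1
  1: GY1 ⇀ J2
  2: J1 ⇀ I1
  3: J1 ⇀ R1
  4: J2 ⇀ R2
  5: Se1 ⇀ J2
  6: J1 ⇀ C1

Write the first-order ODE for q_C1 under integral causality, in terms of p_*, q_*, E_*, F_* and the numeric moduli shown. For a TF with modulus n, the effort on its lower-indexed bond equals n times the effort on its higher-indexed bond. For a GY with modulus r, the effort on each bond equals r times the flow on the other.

β5 stroke→J2  (Se1 fixes effort; stroke away)
β1 stroke→GY1  (J2 effort already set via bond 5)
β4 stroke→R2  (common-e at J2 fixed by 5)
β0 stroke→GY1  (through GY1, causality inverts; strokes same side of GY1)
β2 stroke→I1  (prefer integral on I1)
β6 stroke→J1  (C1 outputs effort q/C1)
β3 stroke→R1  (J1 effort already set via bond 6)

dq_C1/dt = -E_Se1/5 - p_I1/7 - q_C1/54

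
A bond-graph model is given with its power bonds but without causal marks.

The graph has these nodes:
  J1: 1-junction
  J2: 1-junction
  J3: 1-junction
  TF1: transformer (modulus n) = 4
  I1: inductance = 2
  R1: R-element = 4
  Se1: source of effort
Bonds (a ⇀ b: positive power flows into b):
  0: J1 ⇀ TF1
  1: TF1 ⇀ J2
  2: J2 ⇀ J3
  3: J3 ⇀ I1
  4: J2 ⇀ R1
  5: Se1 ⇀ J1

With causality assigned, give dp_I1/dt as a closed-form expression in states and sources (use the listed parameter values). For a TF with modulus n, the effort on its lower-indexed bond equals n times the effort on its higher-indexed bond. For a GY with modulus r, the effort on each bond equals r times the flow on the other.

β5 stroke→J1  (source Se1 imposes e)
β0 stroke→TF1  (J1: last free bond brings flow in)
β1 stroke→J2  (TF TF1: opposite of bond 0)
β3 stroke→I1  (I1 integral (f out))
β2 stroke→J3  (J3: bond 3 brought flow, rest push out)
β4 stroke→J2  (common-f at J2 fixed by 2)

dp_I1/dt = E_Se1/4 - 2*p_I1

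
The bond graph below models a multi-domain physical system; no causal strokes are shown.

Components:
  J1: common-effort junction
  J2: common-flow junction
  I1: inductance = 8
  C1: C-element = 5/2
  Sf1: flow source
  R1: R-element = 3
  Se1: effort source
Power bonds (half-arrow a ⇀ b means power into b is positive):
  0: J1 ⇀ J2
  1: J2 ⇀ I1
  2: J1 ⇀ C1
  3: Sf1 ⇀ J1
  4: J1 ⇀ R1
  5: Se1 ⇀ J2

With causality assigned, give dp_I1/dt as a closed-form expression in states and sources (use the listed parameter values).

bond 3 stroke→Sf1  (Sf1 fixes flow; stroke at Sf1)
bond 5 stroke→J2  (Se1: effort source, stroke at far end)
bond 1 stroke→I1  (I1: I, integral causality)
bond 0 stroke→J2  (J2 flow already set via bond 1)
bond 2 stroke→J1  (C1 integral (e out))
bond 4 stroke→R1  (common-e at J1 fixed by 2)

dp_I1/dt = E_Se1 + 2*q_C1/5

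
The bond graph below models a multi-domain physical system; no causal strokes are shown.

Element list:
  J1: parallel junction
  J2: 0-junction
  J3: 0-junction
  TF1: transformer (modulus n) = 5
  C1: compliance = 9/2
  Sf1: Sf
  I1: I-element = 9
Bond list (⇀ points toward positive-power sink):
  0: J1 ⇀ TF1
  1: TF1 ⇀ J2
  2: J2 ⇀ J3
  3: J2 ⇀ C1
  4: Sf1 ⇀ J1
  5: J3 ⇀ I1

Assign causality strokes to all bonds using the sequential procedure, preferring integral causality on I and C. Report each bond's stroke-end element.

b4 stroke→Sf1  (source Sf1 imposes f)
b0 stroke→J1  (J1: last free bond brings effort in)
b1 stroke→TF1  (through TF1, causality passes straight; one stroke at TF1)
b3 stroke→J2  (prefer integral on C1)
b2 stroke→J3  (J2 effort already set via bond 3)
b5 stroke→I1  (0-jn J3 has e-setter on 2)

β0 stroke→J1
β1 stroke→TF1
β2 stroke→J3
β3 stroke→J2
β4 stroke→Sf1
β5 stroke→I1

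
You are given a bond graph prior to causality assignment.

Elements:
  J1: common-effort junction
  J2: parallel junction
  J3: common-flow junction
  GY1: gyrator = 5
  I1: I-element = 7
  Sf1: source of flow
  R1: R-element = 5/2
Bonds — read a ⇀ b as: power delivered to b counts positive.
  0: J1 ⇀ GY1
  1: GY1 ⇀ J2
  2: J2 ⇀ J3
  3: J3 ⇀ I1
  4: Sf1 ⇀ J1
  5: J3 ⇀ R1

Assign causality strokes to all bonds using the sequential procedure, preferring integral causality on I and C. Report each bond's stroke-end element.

#4 →Sf1  (Sf1 fixes flow; stroke at Sf1)
#0 →J1  (J1: last free bond brings effort in)
#1 →J2  (GY GY1: same side as bond 0)
#2 →J3  (J2: bond 1 brought effort, rest push out)
#3 →I1  (I1 integral (f out))
#5 →J3  (common-f at J3 fixed by 3)

#0 →J1
#1 →J2
#2 →J3
#3 →I1
#4 →Sf1
#5 →J3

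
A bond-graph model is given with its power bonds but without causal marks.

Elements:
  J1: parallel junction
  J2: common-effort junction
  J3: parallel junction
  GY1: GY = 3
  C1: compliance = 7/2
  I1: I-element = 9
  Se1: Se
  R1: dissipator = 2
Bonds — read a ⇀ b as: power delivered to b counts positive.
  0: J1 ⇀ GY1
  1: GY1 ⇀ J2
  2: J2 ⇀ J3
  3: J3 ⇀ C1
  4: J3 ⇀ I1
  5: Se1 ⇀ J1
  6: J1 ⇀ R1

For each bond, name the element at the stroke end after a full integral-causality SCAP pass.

#5 stroke→J1  (Se1: effort source, stroke at far end)
#0 stroke→GY1  (common-e at J1 fixed by 5)
#6 stroke→R1  (J1 effort already set via bond 5)
#1 stroke→GY1  (through GY1, causality inverts; strokes same side of GY1)
#2 stroke→J2  (J2 needs exactly one e-in)
#3 stroke→J3  (C1 outputs effort q/C1)
#4 stroke→I1  (J3 effort already set via bond 3)

β0 stroke→GY1
β1 stroke→GY1
β2 stroke→J2
β3 stroke→J3
β4 stroke→I1
β5 stroke→J1
β6 stroke→R1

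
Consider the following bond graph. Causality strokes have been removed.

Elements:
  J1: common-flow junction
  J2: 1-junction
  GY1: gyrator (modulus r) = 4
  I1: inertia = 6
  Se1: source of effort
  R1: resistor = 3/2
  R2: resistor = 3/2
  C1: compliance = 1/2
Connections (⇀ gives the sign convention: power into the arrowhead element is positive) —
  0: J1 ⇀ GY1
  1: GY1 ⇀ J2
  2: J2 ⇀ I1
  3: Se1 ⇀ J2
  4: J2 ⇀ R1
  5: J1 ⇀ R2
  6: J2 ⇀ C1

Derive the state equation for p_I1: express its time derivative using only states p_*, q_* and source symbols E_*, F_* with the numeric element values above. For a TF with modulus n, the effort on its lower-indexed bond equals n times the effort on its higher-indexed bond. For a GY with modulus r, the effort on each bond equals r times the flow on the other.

dp_I1/dt = E_Se1 - 73*p_I1/36 - 2*q_C1

β3 stroke→J2  (source Se1 imposes e)
β2 stroke→I1  (I1 integral (f out))
β1 stroke→J2  (J2: bond 2 brought flow, rest push out)
β4 stroke→J2  (common-f at J2 fixed by 2)
β6 stroke→J2  (common-f at J2 fixed by 2)
β0 stroke→J1  (through GY1, causality inverts; strokes same side of GY1)
β5 stroke→R2  (J1: last free bond brings flow in)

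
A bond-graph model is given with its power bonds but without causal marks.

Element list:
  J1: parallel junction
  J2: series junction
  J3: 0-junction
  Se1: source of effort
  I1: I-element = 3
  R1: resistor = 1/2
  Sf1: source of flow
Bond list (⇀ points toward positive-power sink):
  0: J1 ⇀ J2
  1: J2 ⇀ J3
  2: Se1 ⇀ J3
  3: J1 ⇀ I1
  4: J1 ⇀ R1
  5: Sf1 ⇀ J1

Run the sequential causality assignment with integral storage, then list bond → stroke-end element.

β2 →J3  (Se1: effort source, stroke at far end)
β5 →Sf1  (Sf1 (Sf) sets flow on bond)
β1 →J2  (J3: bond 2 brought effort, rest push out)
β0 →J1  (closing 1-jn rule on J2)
β3 →I1  (J1: bond 0 brought effort, rest push out)
β4 →R1  (J1: bond 0 brought effort, rest push out)

bond 0 →J1
bond 1 →J2
bond 2 →J3
bond 3 →I1
bond 4 →R1
bond 5 →Sf1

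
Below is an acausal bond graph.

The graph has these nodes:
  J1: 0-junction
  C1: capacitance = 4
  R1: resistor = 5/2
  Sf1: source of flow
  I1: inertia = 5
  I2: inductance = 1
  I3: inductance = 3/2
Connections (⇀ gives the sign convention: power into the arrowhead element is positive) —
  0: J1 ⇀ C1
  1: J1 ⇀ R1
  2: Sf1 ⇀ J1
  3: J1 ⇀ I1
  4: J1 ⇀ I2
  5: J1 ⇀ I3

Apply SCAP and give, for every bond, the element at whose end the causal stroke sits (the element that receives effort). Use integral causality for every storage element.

#2 stroke at Sf1  (source Sf1 imposes f)
#0 stroke at J1  (C1 outputs effort q/C1)
#1 stroke at R1  (J1: bond 0 brought effort, rest push out)
#3 stroke at I1  (J1 effort already set via bond 0)
#4 stroke at I2  (common-e at J1 fixed by 0)
#5 stroke at I3  (common-e at J1 fixed by 0)

bond 0 |J1
bond 1 |R1
bond 2 |Sf1
bond 3 |I1
bond 4 |I2
bond 5 |I3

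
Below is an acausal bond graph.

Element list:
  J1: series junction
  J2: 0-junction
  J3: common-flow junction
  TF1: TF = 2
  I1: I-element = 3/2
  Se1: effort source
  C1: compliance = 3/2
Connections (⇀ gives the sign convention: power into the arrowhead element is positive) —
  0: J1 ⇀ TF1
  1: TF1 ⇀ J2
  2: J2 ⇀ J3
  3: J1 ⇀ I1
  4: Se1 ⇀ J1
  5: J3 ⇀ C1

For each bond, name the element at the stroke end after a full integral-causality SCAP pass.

β4 stroke at J1  (Se1 (Se) sets effort on bond)
β3 stroke at I1  (I1 outputs flow p/I1)
β0 stroke at J1  (J1 flow already set via bond 3)
β1 stroke at TF1  (TF1 one-in-one-out from 0)
β2 stroke at J2  (J2 needs exactly one e-in)
β5 stroke at J3  (common-f at J3 fixed by 2)

#0 stroke→J1
#1 stroke→TF1
#2 stroke→J2
#3 stroke→I1
#4 stroke→J1
#5 stroke→J3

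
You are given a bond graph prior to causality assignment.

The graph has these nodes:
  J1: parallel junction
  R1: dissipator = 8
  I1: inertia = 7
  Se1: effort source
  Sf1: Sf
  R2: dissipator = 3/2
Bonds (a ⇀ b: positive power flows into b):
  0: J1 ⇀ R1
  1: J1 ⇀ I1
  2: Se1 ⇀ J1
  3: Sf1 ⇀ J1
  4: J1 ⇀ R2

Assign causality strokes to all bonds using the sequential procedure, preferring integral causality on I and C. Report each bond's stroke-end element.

bond 2 |J1  (Se1 fixes effort; stroke away)
bond 3 |Sf1  (Sf1: flow source, stroke at near end)
bond 0 |R1  (0-jn J1 has e-setter on 2)
bond 1 |I1  (common-e at J1 fixed by 2)
bond 4 |R2  (0-jn J1 has e-setter on 2)

b0 →R1
b1 →I1
b2 →J1
b3 →Sf1
b4 →R2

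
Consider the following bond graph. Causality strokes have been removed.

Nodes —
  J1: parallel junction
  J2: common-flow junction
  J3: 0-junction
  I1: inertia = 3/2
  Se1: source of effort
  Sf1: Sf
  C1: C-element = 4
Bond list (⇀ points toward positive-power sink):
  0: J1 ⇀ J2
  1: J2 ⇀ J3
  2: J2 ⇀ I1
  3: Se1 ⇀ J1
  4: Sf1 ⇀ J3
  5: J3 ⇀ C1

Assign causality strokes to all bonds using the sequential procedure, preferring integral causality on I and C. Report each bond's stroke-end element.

#0 stroke at J2
#1 stroke at J2
#2 stroke at I1
#3 stroke at J1
#4 stroke at Sf1
#5 stroke at J3

b3 →J1  (Se1 (Se) sets effort on bond)
b4 →Sf1  (source Sf1 imposes f)
b0 →J2  (common-e at J1 fixed by 3)
b2 →I1  (I1: I, integral causality)
b1 →J2  (1-jn J2 has f-setter on 2)
b5 →J3  (closing 0-jn rule on J3)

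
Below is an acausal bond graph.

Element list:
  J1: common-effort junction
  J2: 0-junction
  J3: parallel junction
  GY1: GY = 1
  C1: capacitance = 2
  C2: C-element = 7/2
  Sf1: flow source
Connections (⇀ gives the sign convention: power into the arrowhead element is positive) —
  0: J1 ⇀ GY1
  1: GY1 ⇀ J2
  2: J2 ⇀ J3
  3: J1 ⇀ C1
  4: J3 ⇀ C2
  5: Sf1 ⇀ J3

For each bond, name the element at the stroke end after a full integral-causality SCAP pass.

β0 stroke→GY1
β1 stroke→GY1
β2 stroke→J2
β3 stroke→J1
β4 stroke→J3
β5 stroke→Sf1

bond 5 stroke→Sf1  (source Sf1 imposes f)
bond 3 stroke→J1  (C1 integral (e out))
bond 0 stroke→GY1  (common-e at J1 fixed by 3)
bond 1 stroke→GY1  (through GY1, causality inverts; strokes same side of GY1)
bond 2 stroke→J2  (only one effort-in slot at J2)
bond 4 stroke→J3  (only one effort-in slot at J3)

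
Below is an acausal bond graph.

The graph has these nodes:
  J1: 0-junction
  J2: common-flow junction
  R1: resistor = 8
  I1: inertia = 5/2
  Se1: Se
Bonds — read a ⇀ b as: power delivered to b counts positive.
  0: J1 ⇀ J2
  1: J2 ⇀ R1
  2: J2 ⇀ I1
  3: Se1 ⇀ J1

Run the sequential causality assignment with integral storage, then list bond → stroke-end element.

β0 |J2
β1 |J2
β2 |I1
β3 |J1

b3 →J1  (Se1 (Se) sets effort on bond)
b0 →J2  (common-e at J1 fixed by 3)
b2 →I1  (I1: I, integral causality)
b1 →J2  (J2: bond 2 brought flow, rest push out)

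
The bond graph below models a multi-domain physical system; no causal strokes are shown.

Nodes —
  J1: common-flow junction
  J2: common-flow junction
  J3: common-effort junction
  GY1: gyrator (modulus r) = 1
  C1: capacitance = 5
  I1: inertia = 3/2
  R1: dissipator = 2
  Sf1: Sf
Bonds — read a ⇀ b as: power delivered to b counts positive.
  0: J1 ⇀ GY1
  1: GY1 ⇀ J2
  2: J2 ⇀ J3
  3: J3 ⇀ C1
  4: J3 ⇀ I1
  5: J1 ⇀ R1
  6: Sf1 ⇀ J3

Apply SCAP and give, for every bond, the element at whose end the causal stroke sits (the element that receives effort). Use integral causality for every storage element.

b6 stroke at Sf1  (Sf1 fixes flow; stroke at Sf1)
b3 stroke at J3  (C1: C, integral causality)
b2 stroke at J2  (0-jn J3 has e-setter on 3)
b4 stroke at I1  (0-jn J3 has e-setter on 3)
b1 stroke at GY1  (only one flow-in slot at J2)
b0 stroke at GY1  (through GY1, causality inverts; strokes same side of GY1)
b5 stroke at J1  (J1: bond 0 brought flow, rest push out)

b0 stroke→GY1
b1 stroke→GY1
b2 stroke→J2
b3 stroke→J3
b4 stroke→I1
b5 stroke→J1
b6 stroke→Sf1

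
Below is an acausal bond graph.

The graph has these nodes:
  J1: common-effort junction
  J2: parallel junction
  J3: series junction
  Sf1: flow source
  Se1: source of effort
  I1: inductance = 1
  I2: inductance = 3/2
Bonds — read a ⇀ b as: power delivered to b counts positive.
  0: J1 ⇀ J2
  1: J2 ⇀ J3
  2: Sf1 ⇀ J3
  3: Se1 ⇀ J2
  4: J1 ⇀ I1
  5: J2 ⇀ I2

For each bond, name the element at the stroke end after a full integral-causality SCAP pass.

#0 stroke at J1
#1 stroke at J3
#2 stroke at Sf1
#3 stroke at J2
#4 stroke at I1
#5 stroke at I2

β2 stroke→Sf1  (Sf1 (Sf) sets flow on bond)
β3 stroke→J2  (Se1 fixes effort; stroke away)
β0 stroke→J1  (J2 effort already set via bond 3)
β1 stroke→J3  (J2 effort already set via bond 3)
β5 stroke→I2  (0-jn J2 has e-setter on 3)
β4 stroke→I1  (J1: bond 0 brought effort, rest push out)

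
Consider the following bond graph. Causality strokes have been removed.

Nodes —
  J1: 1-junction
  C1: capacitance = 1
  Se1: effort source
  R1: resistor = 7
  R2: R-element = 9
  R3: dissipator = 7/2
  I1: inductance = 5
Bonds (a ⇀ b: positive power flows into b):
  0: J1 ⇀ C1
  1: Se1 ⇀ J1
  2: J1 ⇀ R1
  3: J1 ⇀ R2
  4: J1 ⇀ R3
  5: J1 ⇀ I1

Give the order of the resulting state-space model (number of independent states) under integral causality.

#1 |J1  (Se1 fixes effort; stroke away)
#0 |J1  (prefer integral on C1)
#5 |I1  (I1: I, integral causality)
#2 |J1  (1-jn J1 has f-setter on 5)
#3 |J1  (J1 flow already set via bond 5)
#4 |J1  (1-jn J1 has f-setter on 5)

2  (C1, I1 all integral)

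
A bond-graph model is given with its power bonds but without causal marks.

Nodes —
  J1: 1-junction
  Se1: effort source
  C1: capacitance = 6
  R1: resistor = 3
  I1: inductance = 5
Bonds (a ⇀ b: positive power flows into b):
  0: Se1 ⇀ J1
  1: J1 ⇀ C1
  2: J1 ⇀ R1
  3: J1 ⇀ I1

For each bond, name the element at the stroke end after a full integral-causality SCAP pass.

b0 →J1
b1 →J1
b2 →J1
b3 →I1

β0 |J1  (Se1 fixes effort; stroke away)
β1 |J1  (C1: C, integral causality)
β3 |I1  (prefer integral on I1)
β2 |J1  (J1 flow already set via bond 3)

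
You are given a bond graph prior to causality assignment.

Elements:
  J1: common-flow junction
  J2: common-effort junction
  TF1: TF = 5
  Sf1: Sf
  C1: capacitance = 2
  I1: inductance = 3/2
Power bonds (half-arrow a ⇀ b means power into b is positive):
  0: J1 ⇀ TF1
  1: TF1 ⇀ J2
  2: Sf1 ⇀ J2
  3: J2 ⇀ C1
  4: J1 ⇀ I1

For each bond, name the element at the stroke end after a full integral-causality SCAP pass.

bond 0 stroke→J1
bond 1 stroke→TF1
bond 2 stroke→Sf1
bond 3 stroke→J2
bond 4 stroke→I1

β2 →Sf1  (Sf1 fixes flow; stroke at Sf1)
β3 →J2  (C1 outputs effort q/C1)
β1 →TF1  (0-jn J2 has e-setter on 3)
β0 →J1  (TF1 one-in-one-out from 1)
β4 →I1  (closing 1-jn rule on J1)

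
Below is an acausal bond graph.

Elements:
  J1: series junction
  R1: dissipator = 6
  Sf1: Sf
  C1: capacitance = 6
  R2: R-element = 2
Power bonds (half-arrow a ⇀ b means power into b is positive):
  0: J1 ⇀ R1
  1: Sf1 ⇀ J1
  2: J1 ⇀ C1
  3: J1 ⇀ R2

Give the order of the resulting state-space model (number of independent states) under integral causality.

1  (C1 all integral)

b1 stroke→Sf1  (source Sf1 imposes f)
b0 stroke→J1  (common-f at J1 fixed by 1)
b2 stroke→J1  (1-jn J1 has f-setter on 1)
b3 stroke→J1  (1-jn J1 has f-setter on 1)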